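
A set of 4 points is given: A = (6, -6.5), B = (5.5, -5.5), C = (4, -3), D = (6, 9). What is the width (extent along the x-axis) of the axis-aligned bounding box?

max x = 6, min x = 4, so width = 2.

2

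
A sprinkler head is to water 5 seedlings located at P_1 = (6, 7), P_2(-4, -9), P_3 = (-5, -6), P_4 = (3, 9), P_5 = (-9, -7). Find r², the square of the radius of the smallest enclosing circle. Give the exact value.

105.25

The minimum enclosing circle of a finite set is fixed by two of the points (as a diameter) or three (as a circumcircle).
The farthest pair is P_1–P_5 with squared distance 421. The circle on this segment as diameter has centre (-1.5, 0) and r² = 421/4 = 105.25.
Check P_2: distance² to centre = 87.25 ≤ 105.25, so it lies inside.
All remaining points lie in this disk, and no smaller disk contains both endpoints, so this is the minimum enclosing circle.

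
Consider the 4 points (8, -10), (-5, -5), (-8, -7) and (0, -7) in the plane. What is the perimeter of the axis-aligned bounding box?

Width = max x − min x = 8 − (-8) = 16.
Height = max y − min y = -5 − (-10) = 5.
Perimeter = 2(16 + 5) = 42.

42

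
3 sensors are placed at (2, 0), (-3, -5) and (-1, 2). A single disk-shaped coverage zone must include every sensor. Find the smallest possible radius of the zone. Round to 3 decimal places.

3.712

Call the three points A, B, C in the order given.
Side lengths²: AB² = 50, AC² = 13, BC² = 53.
Since BC² = 53 < 50 + 13 = 63, the triangle is acute, so the smallest enclosing circle is the circumcircle.
Circumcentre = (-1.3, -1.7), r² = 13.78.
r = √(13.78) ≈ 3.712.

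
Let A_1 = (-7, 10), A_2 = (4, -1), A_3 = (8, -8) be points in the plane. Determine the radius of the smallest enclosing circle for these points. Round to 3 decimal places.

Side lengths²: A_1A_2² = 242, A_1A_3² = 549, A_2A_3² = 65.
Since A_1A_3² = 549 ≥ 242 + 65 = 307, the angle opposite A_1A_3 is not acute, so the smallest enclosing circle has A_1A_3 as diameter.
Centre = midpoint of A_1A_3 = (0.5, 1), r² = 549/4 = 137.25.
r = √(137.25) ≈ 11.715.

11.715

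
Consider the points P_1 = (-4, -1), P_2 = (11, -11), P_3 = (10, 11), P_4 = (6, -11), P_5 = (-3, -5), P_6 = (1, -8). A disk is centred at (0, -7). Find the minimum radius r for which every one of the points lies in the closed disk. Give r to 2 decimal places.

20.59

The required radius is the distance from (0, -7) to the farthest point.
Squared distances: 52, 137, 424, 52, 13, 2.
Maximum is 424, attained at P_3.
r = √424 ≈ 20.59.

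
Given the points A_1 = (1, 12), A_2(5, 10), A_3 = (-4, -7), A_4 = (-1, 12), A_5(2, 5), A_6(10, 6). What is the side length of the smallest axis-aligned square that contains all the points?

The bounding box has width 14 and height 19.
An axis-aligned square enclosing the set must have side ≥ max(width, height).
So the minimum side is max(14, 19) = 19.

19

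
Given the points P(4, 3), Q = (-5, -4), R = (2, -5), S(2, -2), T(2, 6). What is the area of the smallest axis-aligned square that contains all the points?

The bounding box has width 9 and height 11.
An axis-aligned square enclosing the set must have side ≥ max(width, height).
So the minimum side is max(9, 11) = 11.
Area = 11² = 121.

121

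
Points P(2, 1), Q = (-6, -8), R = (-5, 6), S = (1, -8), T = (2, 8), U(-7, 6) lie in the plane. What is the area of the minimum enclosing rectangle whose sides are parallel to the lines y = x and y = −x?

In coordinates u = x + y, v = x − y the rectangle is axis-aligned; the map (x,y)→(u,v) scales areas by 2.
u-values: 3, -14, 1, -7, 10, -1; range = 10 − (-14) = 24.
v-values: 1, 2, -11, 9, -6, -13; range = 9 − (-13) = 22.
Area = (24 × 22) / 2 = 264.

264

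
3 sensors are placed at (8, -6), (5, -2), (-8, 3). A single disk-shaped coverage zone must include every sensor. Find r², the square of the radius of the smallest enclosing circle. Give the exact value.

Call the three points A, B, C in the order given.
Side lengths²: AB² = 25, AC² = 337, BC² = 194.
Since AC² = 337 ≥ 194 + 25 = 219, the angle opposite AC is not acute, so the smallest enclosing circle has AC as diameter.
Centre = midpoint of AC = (0, -1.5), r² = 337/4 = 84.25.

84.25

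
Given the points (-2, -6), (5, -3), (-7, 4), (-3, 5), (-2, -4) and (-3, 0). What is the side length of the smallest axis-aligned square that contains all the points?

12

The bounding box has width 12 and height 11.
An axis-aligned square enclosing the set must have side ≥ max(width, height).
So the minimum side is max(12, 11) = 12.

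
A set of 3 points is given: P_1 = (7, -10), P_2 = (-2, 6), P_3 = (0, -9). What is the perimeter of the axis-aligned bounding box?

Width = max x − min x = 7 − (-2) = 9.
Height = max y − min y = 6 − (-10) = 16.
Perimeter = 2(9 + 16) = 50.

50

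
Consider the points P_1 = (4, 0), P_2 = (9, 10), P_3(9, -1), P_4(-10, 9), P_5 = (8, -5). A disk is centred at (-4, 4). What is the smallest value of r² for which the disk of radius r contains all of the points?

The required radius is the distance from (-4, 4) to the farthest point.
Squared distances: 80, 205, 194, 61, 225.
Maximum is 225, attained at P_5.

225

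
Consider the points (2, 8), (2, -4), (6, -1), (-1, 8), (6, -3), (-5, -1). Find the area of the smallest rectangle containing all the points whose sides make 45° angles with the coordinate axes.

In coordinates u = x + y, v = x − y the rectangle is axis-aligned; the map (x,y)→(u,v) scales areas by 2.
u-values: 10, -2, 5, 7, 3, -6; range = 10 − (-6) = 16.
v-values: -6, 6, 7, -9, 9, -4; range = 9 − (-9) = 18.
Area = (16 × 18) / 2 = 144.

144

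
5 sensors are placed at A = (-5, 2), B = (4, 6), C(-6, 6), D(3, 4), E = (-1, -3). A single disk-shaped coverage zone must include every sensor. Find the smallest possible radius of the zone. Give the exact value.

53/9

A smallest enclosing disk is always determined by at most three of the input points on its boundary.
The minimum enclosing circle is determined by three boundary points: B, C, E.
Their circumcentre is (-1, 26/9) with r² = 2809/81.
The farthest remaining point D is at distance² 1396/81 ≤ 2809/81.
r = √(2809/81) = 53/9.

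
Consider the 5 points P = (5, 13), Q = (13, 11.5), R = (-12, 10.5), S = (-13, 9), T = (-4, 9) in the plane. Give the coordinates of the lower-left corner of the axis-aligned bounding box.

x-range [-13, 13], y-range [9, 13].
The lower-left corner is (-13, 9).

(-13, 9)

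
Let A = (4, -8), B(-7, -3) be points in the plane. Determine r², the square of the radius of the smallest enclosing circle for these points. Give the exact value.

36.5

The smallest circle enclosing two points has them as diameter endpoints.
Centre = midpoint = (-1.5, -5.5); r² = |AB|²/4 = 146/4 = 36.5.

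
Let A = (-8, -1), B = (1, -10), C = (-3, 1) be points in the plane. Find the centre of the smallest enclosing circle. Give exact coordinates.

(-47/14, -75/14)

Side lengths²: AB² = 162, AC² = 29, BC² = 137.
Since AB² = 162 < 137 + 29 = 166, the triangle is acute, so the smallest enclosing circle is the circumcircle.
Circumcentre = (-47/14, -75/14), r² = 3973/98.
Centre = (-47/14, -75/14).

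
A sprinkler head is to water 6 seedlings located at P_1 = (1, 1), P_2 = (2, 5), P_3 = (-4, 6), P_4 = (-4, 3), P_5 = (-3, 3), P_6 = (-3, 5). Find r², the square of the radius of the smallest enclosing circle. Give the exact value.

By Welzl's lemma the MEC is supported by two points (diametrically opposite) or three points (on a circumcircle).
The minimum enclosing circle is determined by three boundary points: P_1, P_2, P_3.
Their circumcentre is (-1.3, 3.7) with r² = 12.58.
The farthest remaining point P_4 is at distance² 7.78 ≤ 12.58.

12.58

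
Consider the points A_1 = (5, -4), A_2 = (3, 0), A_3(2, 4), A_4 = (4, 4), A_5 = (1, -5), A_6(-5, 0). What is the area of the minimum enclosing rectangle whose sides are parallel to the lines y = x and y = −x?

91

In coordinates u = x + y, v = x − y the rectangle is axis-aligned; the map (x,y)→(u,v) scales areas by 2.
u-values: 1, 3, 6, 8, -4, -5; range = 8 − (-5) = 13.
v-values: 9, 3, -2, 0, 6, -5; range = 9 − (-5) = 14.
Area = (13 × 14) / 2 = 91.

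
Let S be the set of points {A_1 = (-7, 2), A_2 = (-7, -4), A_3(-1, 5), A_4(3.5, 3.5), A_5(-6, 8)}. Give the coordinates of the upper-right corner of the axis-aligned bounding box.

x-range [-7, 3.5], y-range [-4, 8].
The upper-right corner is (3.5, 8).

(3.5, 8)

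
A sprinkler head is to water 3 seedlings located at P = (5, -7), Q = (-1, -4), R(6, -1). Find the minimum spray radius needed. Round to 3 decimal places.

3.984

Side lengths²: PQ² = 45, PR² = 37, QR² = 58.
Since QR² = 58 < 45 + 37 = 82, the triangle is acute, so the smallest enclosing circle is the circumcircle.
Circumcentre = (77/26, -93/26), r² = 5365/338.
r = √(5365/338) ≈ 3.984.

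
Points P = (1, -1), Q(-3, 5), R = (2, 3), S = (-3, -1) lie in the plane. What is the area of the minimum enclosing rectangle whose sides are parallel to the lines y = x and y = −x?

45

In coordinates u = x + y, v = x − y the rectangle is axis-aligned; the map (x,y)→(u,v) scales areas by 2.
u-values: 0, 2, 5, -4; range = 5 − (-4) = 9.
v-values: 2, -8, -1, -2; range = 2 − (-8) = 10.
Area = (9 × 10) / 2 = 45.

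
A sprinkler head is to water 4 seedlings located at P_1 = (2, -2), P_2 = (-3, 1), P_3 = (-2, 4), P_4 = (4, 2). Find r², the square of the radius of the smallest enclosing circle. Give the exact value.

650/49

The minimum enclosing circle of a finite set is fixed by two of the points (as a diameter) or three (as a circumcircle).
The minimum enclosing circle is determined by three boundary points: P_1, P_3, P_4.
Their circumcentre is (3/7, 9/7) with r² = 650/49.
The farthest remaining point P_2 is at distance² 580/49 ≤ 650/49.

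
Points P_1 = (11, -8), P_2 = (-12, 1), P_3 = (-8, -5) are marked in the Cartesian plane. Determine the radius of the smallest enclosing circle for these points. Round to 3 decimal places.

12.349

Side lengths²: P_1P_2² = 610, P_1P_3² = 370, P_2P_3² = 52.
Since P_1P_2² = 610 ≥ 370 + 52 = 422, the angle opposite P_1P_2 is not acute, so the smallest enclosing circle has P_1P_2 as diameter.
Centre = midpoint of P_1P_2 = (-0.5, -3.5), r² = 610/4 = 152.5.
r = √(152.5) ≈ 12.349.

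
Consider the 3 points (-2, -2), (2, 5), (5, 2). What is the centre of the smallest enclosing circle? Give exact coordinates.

(21/22, 21/22)

Call the three points A, B, C in the order given.
Side lengths²: AB² = 65, AC² = 65, BC² = 18.
Since AC² = 65 < 65 + 18 = 83, the triangle is acute, so the smallest enclosing circle is the circumcircle.
Circumcentre = (21/22, 21/22), r² = 4225/242.
Centre = (21/22, 21/22).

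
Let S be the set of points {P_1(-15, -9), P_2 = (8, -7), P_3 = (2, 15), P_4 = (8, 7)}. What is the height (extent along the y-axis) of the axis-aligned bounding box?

24

max y = 15, min y = -9, so height = 24.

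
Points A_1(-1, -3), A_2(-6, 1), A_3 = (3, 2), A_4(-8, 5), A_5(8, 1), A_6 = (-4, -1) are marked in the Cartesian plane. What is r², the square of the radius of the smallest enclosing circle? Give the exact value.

68

The farthest pair is A_4–A_5 with squared distance 272. The circle on this segment as diameter has centre (0, 3) and r² = 272/4 = 68.
Check A_1: distance² to centre = 37 ≤ 68, so it lies inside.
All remaining points lie in this disk, and no smaller disk contains both endpoints, so this is the minimum enclosing circle.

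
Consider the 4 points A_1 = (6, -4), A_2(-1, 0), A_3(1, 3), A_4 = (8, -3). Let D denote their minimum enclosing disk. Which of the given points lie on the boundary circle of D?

A_2, A_3, A_4

The minimum enclosing circle of a finite set is fixed by two of the points (as a diameter) or three (as a circumcircle).
The minimum enclosing circle is determined by three boundary points: A_2, A_3, A_4.
Their circumcentre is (81/22, -21/22) with r² = 5525/242.
The farthest remaining point A_1 is at distance² 3545/242 ≤ 5525/242.
The points at distance exactly r from the centre are A_2, A_3, A_4 — 3 points.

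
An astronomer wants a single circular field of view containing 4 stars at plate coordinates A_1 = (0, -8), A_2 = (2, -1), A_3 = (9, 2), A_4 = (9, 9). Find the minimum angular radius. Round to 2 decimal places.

9.62

The minimum enclosing circle of a finite set is fixed by two of the points (as a diameter) or three (as a circumcircle).
The farthest pair is A_1–A_4 with squared distance 370. The circle on this segment as diameter has centre (4.5, 0.5) and r² = 370/4 = 92.5.
Check A_2: distance² to centre = 8.5 ≤ 92.5, so it lies inside.
All remaining points lie in this disk, and no smaller disk contains both endpoints, so this is the minimum enclosing circle.
r = √(92.5) ≈ 9.62.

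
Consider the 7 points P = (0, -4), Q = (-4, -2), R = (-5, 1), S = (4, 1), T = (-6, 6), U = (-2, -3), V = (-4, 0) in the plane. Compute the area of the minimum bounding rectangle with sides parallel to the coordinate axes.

100

x ranges over [-6, 4], width 10.
y ranges over [-4, 6], height 10.
Area = 10 × 10 = 100.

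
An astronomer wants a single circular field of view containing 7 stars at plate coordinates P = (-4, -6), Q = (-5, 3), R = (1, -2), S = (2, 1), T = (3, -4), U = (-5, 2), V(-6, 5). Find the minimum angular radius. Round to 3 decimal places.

6.395

The minimum enclosing circle is determined by three boundary points: P, T, V.
Their circumcentre is (-35/18, 1/18) with r² = 6625/162.
The farthest remaining point Q is at distance² 2917/162 ≤ 6625/162.
r = √(6625/162) ≈ 6.395.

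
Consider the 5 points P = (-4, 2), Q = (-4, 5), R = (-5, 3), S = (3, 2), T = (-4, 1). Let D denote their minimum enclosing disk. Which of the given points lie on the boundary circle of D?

The minimum enclosing circle of a finite set is fixed by two of the points (as a diameter) or three (as a circumcircle).
The farthest pair is R–S with squared distance 65. The circle on this segment as diameter has centre (-1, 2.5) and r² = 65/4 = 16.25.
Check P: distance² to centre = 9.25 ≤ 16.25, so it lies inside.
All remaining points lie in this disk, and no smaller disk contains both endpoints, so this is the minimum enclosing circle.
The points at distance exactly r from the centre are R, S — 2 points.

R, S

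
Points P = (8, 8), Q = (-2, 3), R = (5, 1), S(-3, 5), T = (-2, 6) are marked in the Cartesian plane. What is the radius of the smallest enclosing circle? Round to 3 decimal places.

5.711

The minimum enclosing circle is determined by three boundary points: P, R, S.
Their circumcentre is (44/17, 105/17) with r² = 9425/289.
The farthest remaining point Q is at distance² 9000/289 ≤ 9425/289.
r = √(9425/289) ≈ 5.711.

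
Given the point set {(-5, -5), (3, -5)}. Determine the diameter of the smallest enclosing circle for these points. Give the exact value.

8

The smallest circle enclosing two points has them as diameter endpoints.
Centre = midpoint = (-1, -5); r² = |(-5, -5)−(3, -5)|²/4 = 64/4 = 16.
Diameter = 2r = 2√16 = 8.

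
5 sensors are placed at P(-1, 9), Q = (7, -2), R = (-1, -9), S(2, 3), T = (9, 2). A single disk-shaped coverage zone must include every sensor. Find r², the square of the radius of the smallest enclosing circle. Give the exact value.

By Welzl's lemma the MEC is supported by two points (diametrically opposite) or three points (on a circumcircle).
The minimum enclosing circle is determined by three boundary points: P, R, T.
Their circumcentre is (0.15, 0) with r² = 82.3225.
The farthest remaining point Q is at distance² 50.9225 ≤ 82.3225.

82.3225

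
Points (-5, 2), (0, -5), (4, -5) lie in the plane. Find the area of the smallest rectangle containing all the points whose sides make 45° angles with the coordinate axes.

In coordinates u = x + y, v = x − y the rectangle is axis-aligned; the map (x,y)→(u,v) scales areas by 2.
u-values: -3, -5, -1; range = -1 − (-5) = 4.
v-values: -7, 5, 9; range = 9 − (-7) = 16.
Area = (4 × 16) / 2 = 32.

32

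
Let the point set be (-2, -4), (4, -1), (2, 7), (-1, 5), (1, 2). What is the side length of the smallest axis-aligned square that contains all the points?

The bounding box has width 6 and height 11.
An axis-aligned square enclosing the set must have side ≥ max(width, height).
So the minimum side is max(6, 11) = 11.

11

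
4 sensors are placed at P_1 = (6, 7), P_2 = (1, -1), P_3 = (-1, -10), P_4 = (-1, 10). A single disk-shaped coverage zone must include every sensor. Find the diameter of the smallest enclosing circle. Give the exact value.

20

A smallest enclosing disk is always determined by at most three of the input points on its boundary.
The farthest pair is P_3–P_4 with squared distance 400. The circle on this segment as diameter has centre (-1, 0) and r² = 400/4 = 100.
Check P_1: distance² to centre = 98 ≤ 100, so it lies inside.
All remaining points lie in this disk, and no smaller disk contains both endpoints, so this is the minimum enclosing circle.
Diameter = 2r = 2√100 = 20.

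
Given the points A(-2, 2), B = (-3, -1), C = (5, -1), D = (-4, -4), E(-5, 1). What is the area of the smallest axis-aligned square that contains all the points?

The bounding box has width 10 and height 6.
An axis-aligned square enclosing the set must have side ≥ max(width, height).
So the minimum side is max(10, 6) = 10.
Area = 10² = 100.

100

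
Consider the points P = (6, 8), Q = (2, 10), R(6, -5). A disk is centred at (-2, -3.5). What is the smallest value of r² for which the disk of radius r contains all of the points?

The required radius is the distance from (-2, -3.5) to the farthest point.
Squared distances: 196.25, 198.25, 66.25.
Maximum is 198.25, attained at Q.

198.25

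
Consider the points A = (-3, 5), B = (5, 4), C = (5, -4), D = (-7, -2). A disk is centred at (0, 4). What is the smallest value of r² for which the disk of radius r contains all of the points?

The required radius is the distance from (0, 4) to the farthest point.
Squared distances: 10, 25, 89, 85.
Maximum is 89, attained at C.

89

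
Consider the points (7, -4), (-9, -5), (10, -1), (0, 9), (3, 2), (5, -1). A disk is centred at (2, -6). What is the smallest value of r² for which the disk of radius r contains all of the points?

The required radius is the distance from (2, -6) to the farthest point.
Squared distances: 29, 122, 89, 229, 65, 34.
Maximum is 229, attained at (0, 9).

229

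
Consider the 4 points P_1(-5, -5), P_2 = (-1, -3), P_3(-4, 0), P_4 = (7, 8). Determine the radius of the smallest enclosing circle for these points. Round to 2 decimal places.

By Welzl's lemma the MEC is supported by two points (diametrically opposite) or three points (on a circumcircle).
The farthest pair is P_1–P_4 with squared distance 313. The circle on this segment as diameter has centre (1, 1.5) and r² = 313/4 = 78.25.
Check P_2: distance² to centre = 24.25 ≤ 78.25, so it lies inside.
All remaining points lie in this disk, and no smaller disk contains both endpoints, so this is the minimum enclosing circle.
r = √(78.25) ≈ 8.85.

8.85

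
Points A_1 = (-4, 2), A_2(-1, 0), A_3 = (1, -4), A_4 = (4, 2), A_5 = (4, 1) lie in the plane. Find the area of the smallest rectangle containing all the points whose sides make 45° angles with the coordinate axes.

In coordinates u = x + y, v = x − y the rectangle is axis-aligned; the map (x,y)→(u,v) scales areas by 2.
u-values: -2, -1, -3, 6, 5; range = 6 − (-3) = 9.
v-values: -6, -1, 5, 2, 3; range = 5 − (-6) = 11.
Area = (9 × 11) / 2 = 49.5.

49.5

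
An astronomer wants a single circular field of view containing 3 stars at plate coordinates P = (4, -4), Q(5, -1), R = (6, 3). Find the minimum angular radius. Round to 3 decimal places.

3.640

Side lengths²: PQ² = 10, PR² = 53, QR² = 17.
Since PR² = 53 ≥ 17 + 10 = 27, the angle opposite PR is not acute, so the smallest enclosing circle has PR as diameter.
Centre = midpoint of PR = (5, -0.5), r² = 53/4 = 13.25.
r = √(13.25) ≈ 3.640.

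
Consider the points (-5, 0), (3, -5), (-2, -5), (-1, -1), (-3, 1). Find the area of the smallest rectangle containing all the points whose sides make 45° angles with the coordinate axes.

32.5

In coordinates u = x + y, v = x − y the rectangle is axis-aligned; the map (x,y)→(u,v) scales areas by 2.
u-values: -5, -2, -7, -2, -2; range = -2 − (-7) = 5.
v-values: -5, 8, 3, 0, -4; range = 8 − (-5) = 13.
Area = (5 × 13) / 2 = 32.5.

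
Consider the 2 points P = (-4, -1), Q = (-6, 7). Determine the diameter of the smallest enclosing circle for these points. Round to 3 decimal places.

The smallest circle enclosing two points has them as diameter endpoints.
Centre = midpoint = (-5, 3); r² = |PQ|²/4 = 68/4 = 17.
Diameter = 2r = 2√17 ≈ 8.246.

8.246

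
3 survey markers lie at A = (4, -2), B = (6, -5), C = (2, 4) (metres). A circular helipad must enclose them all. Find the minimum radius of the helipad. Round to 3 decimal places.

Side lengths²: AB² = 13, AC² = 40, BC² = 97.
Since BC² = 97 ≥ 40 + 13 = 53, the angle opposite BC is not acute, so the smallest enclosing circle has BC as diameter.
Centre = midpoint of BC = (4, -0.5), r² = 97/4 = 24.25.
r = √(24.25) ≈ 4.924.

4.924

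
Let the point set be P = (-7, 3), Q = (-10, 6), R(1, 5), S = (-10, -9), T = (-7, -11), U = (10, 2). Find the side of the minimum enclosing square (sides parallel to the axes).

20

The bounding box has width 20 and height 17.
An axis-aligned square enclosing the set must have side ≥ max(width, height).
So the minimum side is max(20, 17) = 20.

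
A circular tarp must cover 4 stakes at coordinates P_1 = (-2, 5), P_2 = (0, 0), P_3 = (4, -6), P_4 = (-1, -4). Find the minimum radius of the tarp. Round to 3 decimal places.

A smallest enclosing disk is always determined by at most three of the input points on its boundary.
The farthest pair is P_1–P_3 with squared distance 157. The circle on this segment as diameter has centre (1, -0.5) and r² = 157/4 = 39.25.
Check P_2: distance² to centre = 1.25 ≤ 39.25, so it lies inside.
All remaining points lie in this disk, and no smaller disk contains both endpoints, so this is the minimum enclosing circle.
r = √(39.25) ≈ 6.265.

6.265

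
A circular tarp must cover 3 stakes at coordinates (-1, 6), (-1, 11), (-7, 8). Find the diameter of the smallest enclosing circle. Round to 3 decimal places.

7.071

Call the three points A, B, C in the order given.
Side lengths²: AB² = 25, AC² = 40, BC² = 45.
Since BC² = 45 < 40 + 25 = 65, the triangle is acute, so the smallest enclosing circle is the circumcircle.
Circumcentre = (-3.5, 8.5), r² = 12.5.
Diameter = 2r = 2√(12.5) ≈ 7.071.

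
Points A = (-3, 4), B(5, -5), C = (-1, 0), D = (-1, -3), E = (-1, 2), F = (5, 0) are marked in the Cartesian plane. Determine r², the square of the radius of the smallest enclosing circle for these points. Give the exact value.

36.25

By Welzl's lemma the MEC is supported by two points (diametrically opposite) or three points (on a circumcircle).
The farthest pair is A–B with squared distance 145. The circle on this segment as diameter has centre (1, -0.5) and r² = 145/4 = 36.25.
Check C: distance² to centre = 4.25 ≤ 36.25, so it lies inside.
All remaining points lie in this disk, and no smaller disk contains both endpoints, so this is the minimum enclosing circle.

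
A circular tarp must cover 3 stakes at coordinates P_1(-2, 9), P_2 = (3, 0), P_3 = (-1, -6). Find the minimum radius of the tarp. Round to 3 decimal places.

Side lengths²: P_1P_2² = 106, P_1P_3² = 226, P_2P_3² = 52.
Since P_1P_3² = 226 ≥ 106 + 52 = 158, the angle opposite P_1P_3 is not acute, so the smallest enclosing circle has P_1P_3 as diameter.
Centre = midpoint of P_1P_3 = (-1.5, 1.5), r² = 226/4 = 56.5.
r = √(56.5) ≈ 7.517.

7.517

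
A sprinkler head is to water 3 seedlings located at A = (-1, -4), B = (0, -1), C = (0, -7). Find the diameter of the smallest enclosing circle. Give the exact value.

Side lengths²: AB² = 10, AC² = 10, BC² = 36.
Since BC² = 36 ≥ 10 + 10 = 20, the angle opposite BC is not acute, so the smallest enclosing circle has BC as diameter.
Centre = midpoint of BC = (0, -4), r² = 36/4 = 9.
Diameter = 2r = 2√9 = 6.

6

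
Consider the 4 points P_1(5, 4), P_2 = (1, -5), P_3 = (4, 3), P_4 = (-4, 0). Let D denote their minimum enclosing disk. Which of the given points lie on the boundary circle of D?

The minimum enclosing circle is determined by three boundary points: P_1, P_2, P_4.
Their circumcentre is (33/26, 7/26) with r² = 9409/338.
The farthest remaining point P_3 is at distance² 5041/338 ≤ 9409/338.
The points at distance exactly r from the centre are P_1, P_2, P_4 — 3 points.

P_1, P_2, P_4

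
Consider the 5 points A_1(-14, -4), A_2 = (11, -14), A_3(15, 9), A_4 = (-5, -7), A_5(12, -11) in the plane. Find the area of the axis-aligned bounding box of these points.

667

x ranges over [-14, 15], width 29.
y ranges over [-14, 9], height 23.
Area = 29 × 23 = 667.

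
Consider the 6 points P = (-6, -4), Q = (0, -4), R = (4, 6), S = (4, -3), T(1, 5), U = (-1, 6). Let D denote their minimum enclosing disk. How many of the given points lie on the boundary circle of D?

2

The farthest pair is P–R with squared distance 200. The circle on this segment as diameter has centre (-1, 1) and r² = 200/4 = 50.
Check Q: distance² to centre = 26 ≤ 50, so it lies inside.
All remaining points lie in this disk, and no smaller disk contains both endpoints, so this is the minimum enclosing circle.
The points at distance exactly r from the centre are P, R — 2 points.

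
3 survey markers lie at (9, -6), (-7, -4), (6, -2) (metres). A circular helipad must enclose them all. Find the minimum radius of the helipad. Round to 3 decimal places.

8.062

Call the three points A, B, C in the order given.
Side lengths²: AB² = 260, AC² = 25, BC² = 173.
Since AB² = 260 ≥ 173 + 25 = 198, the angle opposite AB is not acute, so the smallest enclosing circle has AB as diameter.
Centre = midpoint of AB = (1, -5), r² = 260/4 = 65.
r = √65 ≈ 8.062.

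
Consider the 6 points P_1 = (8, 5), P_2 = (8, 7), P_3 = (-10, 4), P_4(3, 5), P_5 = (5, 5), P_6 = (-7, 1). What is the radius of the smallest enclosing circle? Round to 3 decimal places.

9.124

By Welzl's lemma the MEC is supported by two points (diametrically opposite) or three points (on a circumcircle).
The farthest pair is P_2–P_3 with squared distance 333. The circle on this segment as diameter has centre (-1, 5.5) and r² = 333/4 = 83.25.
Check P_1: distance² to centre = 81.25 ≤ 83.25, so it lies inside.
All remaining points lie in this disk, and no smaller disk contains both endpoints, so this is the minimum enclosing circle.
r = √(83.25) ≈ 9.124.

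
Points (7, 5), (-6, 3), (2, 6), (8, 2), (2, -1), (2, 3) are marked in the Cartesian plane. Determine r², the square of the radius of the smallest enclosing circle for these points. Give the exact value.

49.25

The farthest pair is (-6, 3)–(8, 2) with squared distance 197. The circle on this segment as diameter has centre (1, 2.5) and r² = 197/4 = 49.25.
Check (7, 5): distance² to centre = 42.25 ≤ 49.25, so it lies inside.
All remaining points lie in this disk, and no smaller disk contains both endpoints, so this is the minimum enclosing circle.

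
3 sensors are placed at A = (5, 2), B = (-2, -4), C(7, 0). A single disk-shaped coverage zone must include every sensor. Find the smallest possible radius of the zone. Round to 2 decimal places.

4.92

Side lengths²: AB² = 85, AC² = 8, BC² = 97.
Since BC² = 97 ≥ 85 + 8 = 93, the angle opposite BC is not acute, so the smallest enclosing circle has BC as diameter.
Centre = midpoint of BC = (2.5, -2), r² = 97/4 = 24.25.
r = √(24.25) ≈ 4.92.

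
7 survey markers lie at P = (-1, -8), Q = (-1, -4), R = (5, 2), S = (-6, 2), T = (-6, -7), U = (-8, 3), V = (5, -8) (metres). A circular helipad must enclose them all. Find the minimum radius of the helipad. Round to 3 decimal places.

8.515

A smallest enclosing disk is always determined by at most three of the input points on its boundary.
The farthest pair is U–V with squared distance 290. The circle on this segment as diameter has centre (-1.5, -2.5) and r² = 290/4 = 72.5.
Check P: distance² to centre = 30.5 ≤ 72.5, so it lies inside.
All remaining points lie in this disk, and no smaller disk contains both endpoints, so this is the minimum enclosing circle.
r = √(72.5) ≈ 8.515.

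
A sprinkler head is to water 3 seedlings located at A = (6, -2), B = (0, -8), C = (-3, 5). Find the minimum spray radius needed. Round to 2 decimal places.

Side lengths²: AB² = 72, AC² = 130, BC² = 178.
Since BC² = 178 < 130 + 72 = 202, the triangle is acute, so the smallest enclosing circle is the circumcircle.
Circumcentre = (-0.6875, -1.3125), r² = 45.1953125.
r = √(45.1953125) ≈ 6.72.

6.72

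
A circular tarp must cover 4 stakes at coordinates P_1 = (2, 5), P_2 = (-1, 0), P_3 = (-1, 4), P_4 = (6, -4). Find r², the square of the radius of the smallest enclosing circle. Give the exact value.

28.25

By Welzl's lemma the MEC is supported by two points (diametrically opposite) or three points (on a circumcircle).
The farthest pair is P_3–P_4 with squared distance 113. The circle on this segment as diameter has centre (2.5, 0) and r² = 113/4 = 28.25.
Check P_1: distance² to centre = 25.25 ≤ 28.25, so it lies inside.
All remaining points lie in this disk, and no smaller disk contains both endpoints, so this is the minimum enclosing circle.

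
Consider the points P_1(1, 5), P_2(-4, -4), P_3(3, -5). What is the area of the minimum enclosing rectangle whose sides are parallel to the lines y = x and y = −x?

In coordinates u = x + y, v = x − y the rectangle is axis-aligned; the map (x,y)→(u,v) scales areas by 2.
u-values: 6, -8, -2; range = 6 − (-8) = 14.
v-values: -4, 0, 8; range = 8 − (-4) = 12.
Area = (14 × 12) / 2 = 84.

84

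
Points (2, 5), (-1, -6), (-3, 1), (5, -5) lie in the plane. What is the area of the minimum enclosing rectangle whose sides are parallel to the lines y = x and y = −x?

98

In coordinates u = x + y, v = x − y the rectangle is axis-aligned; the map (x,y)→(u,v) scales areas by 2.
u-values: 7, -7, -2, 0; range = 7 − (-7) = 14.
v-values: -3, 5, -4, 10; range = 10 − (-4) = 14.
Area = (14 × 14) / 2 = 98.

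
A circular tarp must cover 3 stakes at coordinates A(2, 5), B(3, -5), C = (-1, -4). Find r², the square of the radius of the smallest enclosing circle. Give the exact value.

Side lengths²: AB² = 101, AC² = 90, BC² = 17.
Since AB² = 101 < 90 + 17 = 107, the triangle is acute, so the smallest enclosing circle is the circumcircle.
Circumcentre = (55/26, -1/26), r² = 8585/338.

8585/338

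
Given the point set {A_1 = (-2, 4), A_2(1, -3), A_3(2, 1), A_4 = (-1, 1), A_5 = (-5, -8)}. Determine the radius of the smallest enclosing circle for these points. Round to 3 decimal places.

6.186

A smallest enclosing disk is always determined by at most three of the input points on its boundary.
The minimum enclosing circle is determined by three boundary points: A_1, A_3, A_5.
Their circumcentre is (-129/38, -77/38) with r² = 27625/722.
The farthest remaining point A_2 is at distance² 14629/722 ≤ 27625/722.
r = √(27625/722) ≈ 6.186.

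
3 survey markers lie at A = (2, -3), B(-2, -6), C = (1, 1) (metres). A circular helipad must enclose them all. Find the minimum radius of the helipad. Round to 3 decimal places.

Side lengths²: AB² = 25, AC² = 17, BC² = 58.
Since BC² = 58 ≥ 25 + 17 = 42, the angle opposite BC is not acute, so the smallest enclosing circle has BC as diameter.
Centre = midpoint of BC = (-0.5, -2.5), r² = 58/4 = 14.5.
r = √(14.5) ≈ 3.808.

3.808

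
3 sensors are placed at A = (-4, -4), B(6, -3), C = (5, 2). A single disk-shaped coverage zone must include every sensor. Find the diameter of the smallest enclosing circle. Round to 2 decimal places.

Side lengths²: AB² = 101, AC² = 117, BC² = 26.
Since AC² = 117 < 101 + 26 = 127, the triangle is acute, so the smallest enclosing circle is the circumcircle.
Circumcentre = (27/34, -49/34), r² = 17069/578.
Diameter = 2r = 2√(17069/578) ≈ 10.87.

10.87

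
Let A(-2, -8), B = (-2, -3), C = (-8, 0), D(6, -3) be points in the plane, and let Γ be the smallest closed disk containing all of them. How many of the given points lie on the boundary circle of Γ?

By Welzl's lemma the MEC is supported by two points (diametrically opposite) or three points (on a circumcircle).
The farthest pair is C–D with squared distance 205. The circle on this segment as diameter has centre (-1, -1.5) and r² = 205/4 = 51.25.
Check A: distance² to centre = 43.25 ≤ 51.25, so it lies inside.
All remaining points lie in this disk, and no smaller disk contains both endpoints, so this is the minimum enclosing circle.
The points at distance exactly r from the centre are C, D — 2 points.

2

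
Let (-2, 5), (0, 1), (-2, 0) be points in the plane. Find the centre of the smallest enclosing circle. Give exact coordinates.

Call the three points A, B, C in the order given.
Side lengths²: AB² = 20, AC² = 25, BC² = 5.
Since AC² = 25 ≥ 20 + 5 = 25, the angle opposite AC is not acute, so the smallest enclosing circle has AC as diameter.
Centre = midpoint of AC = (-2, 2.5), r² = 25/4 = 6.25.
Centre = (-2, 2.5).

(-2, 2.5)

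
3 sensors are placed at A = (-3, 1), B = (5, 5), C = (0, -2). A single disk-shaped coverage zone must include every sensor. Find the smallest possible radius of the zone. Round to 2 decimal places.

Side lengths²: AB² = 80, AC² = 18, BC² = 74.
Since AB² = 80 < 74 + 18 = 92, the triangle is acute, so the smallest enclosing circle is the circumcircle.
Circumcentre = (4/3, 7/3), r² = 185/9.
r = √(185/9) ≈ 4.53.

4.53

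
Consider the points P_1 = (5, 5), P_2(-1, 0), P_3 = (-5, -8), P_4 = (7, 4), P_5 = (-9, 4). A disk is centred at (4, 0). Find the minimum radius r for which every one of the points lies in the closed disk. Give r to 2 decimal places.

The required radius is the distance from (4, 0) to the farthest point.
Squared distances: 26, 25, 145, 25, 185.
Maximum is 185, attained at P_5.
r = √185 ≈ 13.60.

13.60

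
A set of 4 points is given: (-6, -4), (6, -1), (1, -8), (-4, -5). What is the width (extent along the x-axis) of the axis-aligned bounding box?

max x = 6, min x = -6, so width = 12.

12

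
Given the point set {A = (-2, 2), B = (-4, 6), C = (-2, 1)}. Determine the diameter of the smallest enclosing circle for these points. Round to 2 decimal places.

Side lengths²: AB² = 20, AC² = 1, BC² = 29.
Since BC² = 29 ≥ 20 + 1 = 21, the angle opposite BC is not acute, so the smallest enclosing circle has BC as diameter.
Centre = midpoint of BC = (-3, 3.5), r² = 29/4 = 7.25.
Diameter = 2r = 2√(7.25) ≈ 5.39.

5.39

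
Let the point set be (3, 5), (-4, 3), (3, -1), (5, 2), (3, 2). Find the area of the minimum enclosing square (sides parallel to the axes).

The bounding box has width 9 and height 6.
An axis-aligned square enclosing the set must have side ≥ max(width, height).
So the minimum side is max(9, 6) = 9.
Area = 9² = 81.

81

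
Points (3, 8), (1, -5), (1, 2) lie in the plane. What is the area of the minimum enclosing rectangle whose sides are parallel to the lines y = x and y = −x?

82.5

In coordinates u = x + y, v = x − y the rectangle is axis-aligned; the map (x,y)→(u,v) scales areas by 2.
u-values: 11, -4, 3; range = 11 − (-4) = 15.
v-values: -5, 6, -1; range = 6 − (-5) = 11.
Area = (15 × 11) / 2 = 82.5.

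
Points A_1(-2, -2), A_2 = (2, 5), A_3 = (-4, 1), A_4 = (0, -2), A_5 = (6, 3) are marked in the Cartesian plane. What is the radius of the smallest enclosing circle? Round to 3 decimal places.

5.099

The minimum enclosing circle of a finite set is fixed by two of the points (as a diameter) or three (as a circumcircle).
The farthest pair is A_3–A_5 with squared distance 104. The circle on this segment as diameter has centre (1, 2) and r² = 104/4 = 26.
Check A_1: distance² to centre = 25 ≤ 26, so it lies inside.
All remaining points lie in this disk, and no smaller disk contains both endpoints, so this is the minimum enclosing circle.
r = √26 ≈ 5.099.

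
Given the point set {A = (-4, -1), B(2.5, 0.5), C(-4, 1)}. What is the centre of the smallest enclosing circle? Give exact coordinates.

Side lengths²: AB² = 44.5, AC² = 4, BC² = 42.5.
Since AB² = 44.5 < 42.5 + 4 = 46.5, the triangle is acute, so the smallest enclosing circle is the circumcircle.
Circumcentre = (-21/26, 0), r² = 7565/676.
Centre = (-21/26, 0).

(-21/26, 0)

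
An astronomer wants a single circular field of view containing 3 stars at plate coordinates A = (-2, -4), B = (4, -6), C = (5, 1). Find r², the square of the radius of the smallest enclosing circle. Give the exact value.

Side lengths²: AB² = 40, AC² = 74, BC² = 50.
Since AC² = 74 < 50 + 40 = 90, the triangle is acute, so the smallest enclosing circle is the circumcircle.
Circumcentre = (43/22, -47/22), r² = 4625/242.

4625/242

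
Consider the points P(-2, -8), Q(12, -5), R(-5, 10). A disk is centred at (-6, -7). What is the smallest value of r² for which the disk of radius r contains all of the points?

The required radius is the distance from (-6, -7) to the farthest point.
Squared distances: 17, 328, 290.
Maximum is 328, attained at Q.

328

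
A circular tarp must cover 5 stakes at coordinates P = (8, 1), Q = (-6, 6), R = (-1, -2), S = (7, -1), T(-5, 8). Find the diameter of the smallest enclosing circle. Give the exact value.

15

The farthest pair is S–T with squared distance 225. The circle on this segment as diameter has centre (1, 3.5) and r² = 225/4 = 56.25.
Check P: distance² to centre = 55.25 ≤ 56.25, so it lies inside.
All remaining points lie in this disk, and no smaller disk contains both endpoints, so this is the minimum enclosing circle.
Diameter = 2r = 2√(56.25) = 15.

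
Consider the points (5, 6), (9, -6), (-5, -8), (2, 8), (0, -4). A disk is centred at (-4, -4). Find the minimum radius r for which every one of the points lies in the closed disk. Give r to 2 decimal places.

The required radius is the distance from (-4, -4) to the farthest point.
Squared distances: 181, 173, 17, 180, 16.
Maximum is 181, attained at (5, 6).
r = √181 ≈ 13.45.

13.45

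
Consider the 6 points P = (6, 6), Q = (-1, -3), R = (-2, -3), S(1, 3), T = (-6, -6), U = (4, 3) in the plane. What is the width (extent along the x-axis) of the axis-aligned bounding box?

max x = 6, min x = -6, so width = 12.

12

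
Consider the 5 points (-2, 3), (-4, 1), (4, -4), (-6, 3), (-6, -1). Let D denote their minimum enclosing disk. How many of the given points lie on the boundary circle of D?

The minimum enclosing circle of a finite set is fixed by two of the points (as a diameter) or three (as a circumcircle).
The farthest pair is (4, -4)–(-6, 3) with squared distance 149. The circle on this segment as diameter has centre (-1, -0.5) and r² = 149/4 = 37.25.
Check (-2, 3): distance² to centre = 13.25 ≤ 37.25, so it lies inside.
All remaining points lie in this disk, and no smaller disk contains both endpoints, so this is the minimum enclosing circle.
The points at distance exactly r from the centre are (4, -4), (-6, 3) — 2 points.

2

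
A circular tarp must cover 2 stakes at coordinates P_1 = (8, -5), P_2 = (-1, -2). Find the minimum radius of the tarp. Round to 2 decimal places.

The smallest circle enclosing two points has them as diameter endpoints.
Centre = midpoint = (3.5, -3.5); r² = |P_1P_2|²/4 = 90/4 = 22.5.
r = √(22.5) ≈ 4.74.

4.74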